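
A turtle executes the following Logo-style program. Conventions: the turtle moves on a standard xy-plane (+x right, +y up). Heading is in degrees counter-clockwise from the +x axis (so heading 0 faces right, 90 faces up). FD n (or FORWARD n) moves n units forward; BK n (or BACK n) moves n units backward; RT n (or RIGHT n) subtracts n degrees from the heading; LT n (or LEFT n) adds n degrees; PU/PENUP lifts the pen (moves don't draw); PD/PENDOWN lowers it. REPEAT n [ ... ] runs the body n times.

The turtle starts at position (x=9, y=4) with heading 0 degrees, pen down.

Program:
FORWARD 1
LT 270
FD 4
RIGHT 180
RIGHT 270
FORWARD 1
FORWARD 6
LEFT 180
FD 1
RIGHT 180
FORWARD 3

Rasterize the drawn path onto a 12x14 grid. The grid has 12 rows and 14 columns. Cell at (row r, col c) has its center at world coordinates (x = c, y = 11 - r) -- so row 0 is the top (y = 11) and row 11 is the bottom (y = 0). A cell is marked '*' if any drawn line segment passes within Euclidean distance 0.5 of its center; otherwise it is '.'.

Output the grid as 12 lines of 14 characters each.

Answer: ..............
..............
..............
..............
..............
..............
..............
.........**...
..........*...
..........*...
..........*...
.**********...

Derivation:
Segment 0: (9,4) -> (10,4)
Segment 1: (10,4) -> (10,0)
Segment 2: (10,0) -> (9,-0)
Segment 3: (9,-0) -> (3,-0)
Segment 4: (3,-0) -> (4,-0)
Segment 5: (4,-0) -> (1,-0)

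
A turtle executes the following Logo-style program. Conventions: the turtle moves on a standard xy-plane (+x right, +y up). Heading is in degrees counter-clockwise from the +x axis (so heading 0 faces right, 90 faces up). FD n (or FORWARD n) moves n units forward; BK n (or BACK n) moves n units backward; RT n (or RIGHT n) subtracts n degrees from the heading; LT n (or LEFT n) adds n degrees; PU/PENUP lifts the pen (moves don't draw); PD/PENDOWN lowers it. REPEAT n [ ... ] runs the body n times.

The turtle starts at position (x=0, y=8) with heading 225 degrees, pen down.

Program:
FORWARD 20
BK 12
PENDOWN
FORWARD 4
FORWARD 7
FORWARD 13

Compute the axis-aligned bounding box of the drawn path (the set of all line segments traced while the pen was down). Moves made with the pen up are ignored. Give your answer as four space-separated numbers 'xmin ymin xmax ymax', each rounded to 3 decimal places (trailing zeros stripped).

Answer: -22.627 -14.627 0 8

Derivation:
Executing turtle program step by step:
Start: pos=(0,8), heading=225, pen down
FD 20: (0,8) -> (-14.142,-6.142) [heading=225, draw]
BK 12: (-14.142,-6.142) -> (-5.657,2.343) [heading=225, draw]
PD: pen down
FD 4: (-5.657,2.343) -> (-8.485,-0.485) [heading=225, draw]
FD 7: (-8.485,-0.485) -> (-13.435,-5.435) [heading=225, draw]
FD 13: (-13.435,-5.435) -> (-22.627,-14.627) [heading=225, draw]
Final: pos=(-22.627,-14.627), heading=225, 5 segment(s) drawn

Segment endpoints: x in {-22.627, -14.142, -13.435, -8.485, -5.657, 0}, y in {-14.627, -6.142, -5.435, -0.485, 2.343, 8}
xmin=-22.627, ymin=-14.627, xmax=0, ymax=8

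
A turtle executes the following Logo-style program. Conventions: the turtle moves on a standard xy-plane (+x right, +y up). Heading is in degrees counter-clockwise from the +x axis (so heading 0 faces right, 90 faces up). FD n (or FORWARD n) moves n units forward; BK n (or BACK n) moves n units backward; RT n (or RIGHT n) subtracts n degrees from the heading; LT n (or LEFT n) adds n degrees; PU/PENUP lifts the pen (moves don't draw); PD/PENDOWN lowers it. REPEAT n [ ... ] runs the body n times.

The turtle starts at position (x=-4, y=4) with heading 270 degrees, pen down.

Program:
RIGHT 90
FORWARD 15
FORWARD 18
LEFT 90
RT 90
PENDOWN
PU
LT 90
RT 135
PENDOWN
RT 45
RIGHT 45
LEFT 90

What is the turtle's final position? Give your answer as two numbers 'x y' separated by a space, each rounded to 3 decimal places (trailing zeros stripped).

Executing turtle program step by step:
Start: pos=(-4,4), heading=270, pen down
RT 90: heading 270 -> 180
FD 15: (-4,4) -> (-19,4) [heading=180, draw]
FD 18: (-19,4) -> (-37,4) [heading=180, draw]
LT 90: heading 180 -> 270
RT 90: heading 270 -> 180
PD: pen down
PU: pen up
LT 90: heading 180 -> 270
RT 135: heading 270 -> 135
PD: pen down
RT 45: heading 135 -> 90
RT 45: heading 90 -> 45
LT 90: heading 45 -> 135
Final: pos=(-37,4), heading=135, 2 segment(s) drawn

Answer: -37 4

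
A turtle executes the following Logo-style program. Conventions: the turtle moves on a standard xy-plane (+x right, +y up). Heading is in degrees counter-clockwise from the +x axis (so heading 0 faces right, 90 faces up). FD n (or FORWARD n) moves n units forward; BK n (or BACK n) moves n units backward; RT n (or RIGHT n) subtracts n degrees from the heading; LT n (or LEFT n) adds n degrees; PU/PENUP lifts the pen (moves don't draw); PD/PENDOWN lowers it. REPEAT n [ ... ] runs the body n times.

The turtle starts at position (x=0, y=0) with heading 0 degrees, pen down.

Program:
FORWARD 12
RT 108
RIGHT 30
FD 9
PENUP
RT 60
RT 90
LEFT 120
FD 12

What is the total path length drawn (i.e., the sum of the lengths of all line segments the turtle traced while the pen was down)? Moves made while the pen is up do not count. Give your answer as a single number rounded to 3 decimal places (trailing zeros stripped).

Executing turtle program step by step:
Start: pos=(0,0), heading=0, pen down
FD 12: (0,0) -> (12,0) [heading=0, draw]
RT 108: heading 0 -> 252
RT 30: heading 252 -> 222
FD 9: (12,0) -> (5.312,-6.022) [heading=222, draw]
PU: pen up
RT 60: heading 222 -> 162
RT 90: heading 162 -> 72
LT 120: heading 72 -> 192
FD 12: (5.312,-6.022) -> (-6.426,-8.517) [heading=192, move]
Final: pos=(-6.426,-8.517), heading=192, 2 segment(s) drawn

Segment lengths:
  seg 1: (0,0) -> (12,0), length = 12
  seg 2: (12,0) -> (5.312,-6.022), length = 9
Total = 21

Answer: 21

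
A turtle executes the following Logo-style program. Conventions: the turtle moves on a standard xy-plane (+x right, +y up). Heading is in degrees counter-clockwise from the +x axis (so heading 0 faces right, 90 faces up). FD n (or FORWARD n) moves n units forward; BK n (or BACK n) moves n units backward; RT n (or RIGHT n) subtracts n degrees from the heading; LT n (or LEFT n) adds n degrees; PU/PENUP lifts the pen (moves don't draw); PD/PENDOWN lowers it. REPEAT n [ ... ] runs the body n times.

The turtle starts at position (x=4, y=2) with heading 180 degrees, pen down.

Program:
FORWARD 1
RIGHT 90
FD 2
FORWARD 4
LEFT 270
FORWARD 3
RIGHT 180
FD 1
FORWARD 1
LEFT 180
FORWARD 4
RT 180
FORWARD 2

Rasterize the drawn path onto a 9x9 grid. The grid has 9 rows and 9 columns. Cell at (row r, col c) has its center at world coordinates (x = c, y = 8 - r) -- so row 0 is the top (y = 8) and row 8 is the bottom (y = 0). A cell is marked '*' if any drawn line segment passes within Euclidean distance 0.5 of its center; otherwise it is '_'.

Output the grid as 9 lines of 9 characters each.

Segment 0: (4,2) -> (3,2)
Segment 1: (3,2) -> (3,4)
Segment 2: (3,4) -> (3,8)
Segment 3: (3,8) -> (6,8)
Segment 4: (6,8) -> (5,8)
Segment 5: (5,8) -> (4,8)
Segment 6: (4,8) -> (8,8)
Segment 7: (8,8) -> (6,8)

Answer: ___******
___*_____
___*_____
___*_____
___*_____
___*_____
___**____
_________
_________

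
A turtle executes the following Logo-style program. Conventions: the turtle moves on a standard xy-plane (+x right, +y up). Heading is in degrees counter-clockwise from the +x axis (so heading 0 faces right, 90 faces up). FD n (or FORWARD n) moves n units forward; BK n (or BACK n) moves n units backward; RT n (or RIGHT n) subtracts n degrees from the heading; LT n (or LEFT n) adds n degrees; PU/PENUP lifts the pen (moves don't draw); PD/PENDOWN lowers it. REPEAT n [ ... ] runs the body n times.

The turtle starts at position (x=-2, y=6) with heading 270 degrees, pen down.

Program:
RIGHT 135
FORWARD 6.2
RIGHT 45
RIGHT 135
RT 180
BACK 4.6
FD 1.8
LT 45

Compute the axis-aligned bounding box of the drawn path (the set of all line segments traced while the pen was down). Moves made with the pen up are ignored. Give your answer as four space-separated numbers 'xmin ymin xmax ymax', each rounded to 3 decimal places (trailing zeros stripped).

Executing turtle program step by step:
Start: pos=(-2,6), heading=270, pen down
RT 135: heading 270 -> 135
FD 6.2: (-2,6) -> (-6.384,10.384) [heading=135, draw]
RT 45: heading 135 -> 90
RT 135: heading 90 -> 315
RT 180: heading 315 -> 135
BK 4.6: (-6.384,10.384) -> (-3.131,7.131) [heading=135, draw]
FD 1.8: (-3.131,7.131) -> (-4.404,8.404) [heading=135, draw]
LT 45: heading 135 -> 180
Final: pos=(-4.404,8.404), heading=180, 3 segment(s) drawn

Segment endpoints: x in {-6.384, -4.404, -3.131, -2}, y in {6, 7.131, 8.404, 10.384}
xmin=-6.384, ymin=6, xmax=-2, ymax=10.384

Answer: -6.384 6 -2 10.384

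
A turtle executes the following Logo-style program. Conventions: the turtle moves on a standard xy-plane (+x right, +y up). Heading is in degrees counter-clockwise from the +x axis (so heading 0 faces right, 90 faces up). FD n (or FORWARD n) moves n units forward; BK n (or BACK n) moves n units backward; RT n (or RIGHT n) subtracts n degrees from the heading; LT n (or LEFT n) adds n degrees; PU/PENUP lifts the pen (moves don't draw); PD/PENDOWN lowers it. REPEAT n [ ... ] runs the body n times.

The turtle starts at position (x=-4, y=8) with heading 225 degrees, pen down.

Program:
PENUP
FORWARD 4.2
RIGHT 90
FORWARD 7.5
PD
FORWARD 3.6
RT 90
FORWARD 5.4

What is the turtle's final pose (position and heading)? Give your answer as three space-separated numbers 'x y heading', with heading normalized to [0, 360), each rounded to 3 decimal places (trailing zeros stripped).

Executing turtle program step by step:
Start: pos=(-4,8), heading=225, pen down
PU: pen up
FD 4.2: (-4,8) -> (-6.97,5.03) [heading=225, move]
RT 90: heading 225 -> 135
FD 7.5: (-6.97,5.03) -> (-12.273,10.333) [heading=135, move]
PD: pen down
FD 3.6: (-12.273,10.333) -> (-14.819,12.879) [heading=135, draw]
RT 90: heading 135 -> 45
FD 5.4: (-14.819,12.879) -> (-11,16.697) [heading=45, draw]
Final: pos=(-11,16.697), heading=45, 2 segment(s) drawn

Answer: -11 16.697 45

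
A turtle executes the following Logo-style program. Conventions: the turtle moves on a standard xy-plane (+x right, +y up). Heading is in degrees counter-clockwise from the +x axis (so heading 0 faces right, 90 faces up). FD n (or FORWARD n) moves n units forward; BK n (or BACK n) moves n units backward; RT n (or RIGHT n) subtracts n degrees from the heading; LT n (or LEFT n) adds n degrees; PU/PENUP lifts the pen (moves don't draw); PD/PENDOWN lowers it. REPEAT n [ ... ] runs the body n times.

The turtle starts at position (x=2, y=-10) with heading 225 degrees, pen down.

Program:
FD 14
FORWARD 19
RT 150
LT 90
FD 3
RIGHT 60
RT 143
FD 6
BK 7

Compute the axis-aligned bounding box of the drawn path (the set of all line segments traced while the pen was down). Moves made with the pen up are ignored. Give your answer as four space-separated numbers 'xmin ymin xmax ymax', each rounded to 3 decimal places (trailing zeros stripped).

Answer: -25.02 -36.252 2 -10

Derivation:
Executing turtle program step by step:
Start: pos=(2,-10), heading=225, pen down
FD 14: (2,-10) -> (-7.899,-19.899) [heading=225, draw]
FD 19: (-7.899,-19.899) -> (-21.335,-33.335) [heading=225, draw]
RT 150: heading 225 -> 75
LT 90: heading 75 -> 165
FD 3: (-21.335,-33.335) -> (-24.232,-32.558) [heading=165, draw]
RT 60: heading 165 -> 105
RT 143: heading 105 -> 322
FD 6: (-24.232,-32.558) -> (-19.504,-36.252) [heading=322, draw]
BK 7: (-19.504,-36.252) -> (-25.02,-31.942) [heading=322, draw]
Final: pos=(-25.02,-31.942), heading=322, 5 segment(s) drawn

Segment endpoints: x in {-25.02, -24.232, -21.335, -19.504, -7.899, 2}, y in {-36.252, -33.335, -32.558, -31.942, -19.899, -10}
xmin=-25.02, ymin=-36.252, xmax=2, ymax=-10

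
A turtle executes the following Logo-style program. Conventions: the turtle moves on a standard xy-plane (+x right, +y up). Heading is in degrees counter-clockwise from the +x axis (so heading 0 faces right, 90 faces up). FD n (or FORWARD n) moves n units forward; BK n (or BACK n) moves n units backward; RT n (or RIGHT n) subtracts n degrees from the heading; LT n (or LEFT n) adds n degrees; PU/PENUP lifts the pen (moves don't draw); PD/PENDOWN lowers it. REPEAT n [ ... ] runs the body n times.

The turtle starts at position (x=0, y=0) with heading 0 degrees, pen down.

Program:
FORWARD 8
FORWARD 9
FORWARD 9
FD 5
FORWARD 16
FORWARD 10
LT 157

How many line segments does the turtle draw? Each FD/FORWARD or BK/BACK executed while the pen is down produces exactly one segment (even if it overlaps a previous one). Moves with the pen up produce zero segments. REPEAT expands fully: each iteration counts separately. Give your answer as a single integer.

Executing turtle program step by step:
Start: pos=(0,0), heading=0, pen down
FD 8: (0,0) -> (8,0) [heading=0, draw]
FD 9: (8,0) -> (17,0) [heading=0, draw]
FD 9: (17,0) -> (26,0) [heading=0, draw]
FD 5: (26,0) -> (31,0) [heading=0, draw]
FD 16: (31,0) -> (47,0) [heading=0, draw]
FD 10: (47,0) -> (57,0) [heading=0, draw]
LT 157: heading 0 -> 157
Final: pos=(57,0), heading=157, 6 segment(s) drawn
Segments drawn: 6

Answer: 6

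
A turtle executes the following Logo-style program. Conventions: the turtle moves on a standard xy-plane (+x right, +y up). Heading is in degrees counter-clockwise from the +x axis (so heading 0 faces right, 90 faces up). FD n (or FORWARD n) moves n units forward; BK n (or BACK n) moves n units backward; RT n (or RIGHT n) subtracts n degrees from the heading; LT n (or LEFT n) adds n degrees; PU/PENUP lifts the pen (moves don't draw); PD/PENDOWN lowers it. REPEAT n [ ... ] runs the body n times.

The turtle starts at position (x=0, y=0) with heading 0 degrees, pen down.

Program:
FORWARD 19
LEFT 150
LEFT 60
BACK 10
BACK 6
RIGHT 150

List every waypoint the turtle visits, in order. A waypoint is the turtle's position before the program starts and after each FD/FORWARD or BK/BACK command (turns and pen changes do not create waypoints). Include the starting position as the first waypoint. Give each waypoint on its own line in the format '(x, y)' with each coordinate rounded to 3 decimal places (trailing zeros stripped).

Executing turtle program step by step:
Start: pos=(0,0), heading=0, pen down
FD 19: (0,0) -> (19,0) [heading=0, draw]
LT 150: heading 0 -> 150
LT 60: heading 150 -> 210
BK 10: (19,0) -> (27.66,5) [heading=210, draw]
BK 6: (27.66,5) -> (32.856,8) [heading=210, draw]
RT 150: heading 210 -> 60
Final: pos=(32.856,8), heading=60, 3 segment(s) drawn
Waypoints (4 total):
(0, 0)
(19, 0)
(27.66, 5)
(32.856, 8)

Answer: (0, 0)
(19, 0)
(27.66, 5)
(32.856, 8)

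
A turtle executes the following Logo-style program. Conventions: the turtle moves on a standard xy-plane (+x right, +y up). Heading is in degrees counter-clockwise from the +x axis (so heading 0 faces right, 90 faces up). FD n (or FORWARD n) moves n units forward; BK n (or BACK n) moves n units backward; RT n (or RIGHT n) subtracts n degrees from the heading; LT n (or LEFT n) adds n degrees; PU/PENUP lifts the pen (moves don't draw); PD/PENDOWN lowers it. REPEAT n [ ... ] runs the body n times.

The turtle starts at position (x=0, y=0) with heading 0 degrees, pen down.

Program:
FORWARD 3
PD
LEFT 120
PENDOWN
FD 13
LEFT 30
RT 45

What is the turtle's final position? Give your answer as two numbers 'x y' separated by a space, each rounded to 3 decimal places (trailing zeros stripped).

Answer: -3.5 11.258

Derivation:
Executing turtle program step by step:
Start: pos=(0,0), heading=0, pen down
FD 3: (0,0) -> (3,0) [heading=0, draw]
PD: pen down
LT 120: heading 0 -> 120
PD: pen down
FD 13: (3,0) -> (-3.5,11.258) [heading=120, draw]
LT 30: heading 120 -> 150
RT 45: heading 150 -> 105
Final: pos=(-3.5,11.258), heading=105, 2 segment(s) drawn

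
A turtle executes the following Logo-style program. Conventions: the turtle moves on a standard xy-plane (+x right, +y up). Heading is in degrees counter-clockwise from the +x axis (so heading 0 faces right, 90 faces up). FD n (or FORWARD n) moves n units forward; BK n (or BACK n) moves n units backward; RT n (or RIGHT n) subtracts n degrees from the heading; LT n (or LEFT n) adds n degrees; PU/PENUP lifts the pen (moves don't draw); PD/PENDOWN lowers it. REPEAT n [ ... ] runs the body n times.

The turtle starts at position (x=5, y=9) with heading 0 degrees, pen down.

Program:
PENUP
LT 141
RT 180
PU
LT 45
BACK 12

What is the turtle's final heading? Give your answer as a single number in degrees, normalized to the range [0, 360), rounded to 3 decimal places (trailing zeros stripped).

Executing turtle program step by step:
Start: pos=(5,9), heading=0, pen down
PU: pen up
LT 141: heading 0 -> 141
RT 180: heading 141 -> 321
PU: pen up
LT 45: heading 321 -> 6
BK 12: (5,9) -> (-6.934,7.746) [heading=6, move]
Final: pos=(-6.934,7.746), heading=6, 0 segment(s) drawn

Answer: 6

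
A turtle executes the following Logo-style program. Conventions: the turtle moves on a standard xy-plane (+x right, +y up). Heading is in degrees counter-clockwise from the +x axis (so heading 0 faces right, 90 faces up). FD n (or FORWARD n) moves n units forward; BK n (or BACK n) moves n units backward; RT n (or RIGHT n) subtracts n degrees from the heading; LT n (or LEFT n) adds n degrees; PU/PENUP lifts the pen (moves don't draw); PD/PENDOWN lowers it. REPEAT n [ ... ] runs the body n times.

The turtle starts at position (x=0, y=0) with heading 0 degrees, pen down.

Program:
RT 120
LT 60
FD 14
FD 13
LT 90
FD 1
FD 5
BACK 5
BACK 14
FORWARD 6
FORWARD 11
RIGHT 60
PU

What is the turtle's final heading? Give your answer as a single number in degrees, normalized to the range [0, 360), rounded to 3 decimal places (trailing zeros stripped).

Executing turtle program step by step:
Start: pos=(0,0), heading=0, pen down
RT 120: heading 0 -> 240
LT 60: heading 240 -> 300
FD 14: (0,0) -> (7,-12.124) [heading=300, draw]
FD 13: (7,-12.124) -> (13.5,-23.383) [heading=300, draw]
LT 90: heading 300 -> 30
FD 1: (13.5,-23.383) -> (14.366,-22.883) [heading=30, draw]
FD 5: (14.366,-22.883) -> (18.696,-20.383) [heading=30, draw]
BK 5: (18.696,-20.383) -> (14.366,-22.883) [heading=30, draw]
BK 14: (14.366,-22.883) -> (2.242,-29.883) [heading=30, draw]
FD 6: (2.242,-29.883) -> (7.438,-26.883) [heading=30, draw]
FD 11: (7.438,-26.883) -> (16.964,-21.383) [heading=30, draw]
RT 60: heading 30 -> 330
PU: pen up
Final: pos=(16.964,-21.383), heading=330, 8 segment(s) drawn

Answer: 330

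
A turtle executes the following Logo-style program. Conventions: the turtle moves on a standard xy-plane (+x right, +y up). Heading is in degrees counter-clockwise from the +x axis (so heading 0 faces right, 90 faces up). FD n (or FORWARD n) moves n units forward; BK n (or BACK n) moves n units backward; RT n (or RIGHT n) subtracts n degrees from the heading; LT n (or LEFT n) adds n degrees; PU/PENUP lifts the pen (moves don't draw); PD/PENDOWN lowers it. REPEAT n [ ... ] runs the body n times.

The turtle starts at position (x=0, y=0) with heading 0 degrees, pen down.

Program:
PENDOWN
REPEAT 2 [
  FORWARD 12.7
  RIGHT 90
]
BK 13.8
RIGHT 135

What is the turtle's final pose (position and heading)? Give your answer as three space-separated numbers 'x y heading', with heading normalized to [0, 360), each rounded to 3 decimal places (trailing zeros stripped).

Answer: 26.5 -12.7 45

Derivation:
Executing turtle program step by step:
Start: pos=(0,0), heading=0, pen down
PD: pen down
REPEAT 2 [
  -- iteration 1/2 --
  FD 12.7: (0,0) -> (12.7,0) [heading=0, draw]
  RT 90: heading 0 -> 270
  -- iteration 2/2 --
  FD 12.7: (12.7,0) -> (12.7,-12.7) [heading=270, draw]
  RT 90: heading 270 -> 180
]
BK 13.8: (12.7,-12.7) -> (26.5,-12.7) [heading=180, draw]
RT 135: heading 180 -> 45
Final: pos=(26.5,-12.7), heading=45, 3 segment(s) drawn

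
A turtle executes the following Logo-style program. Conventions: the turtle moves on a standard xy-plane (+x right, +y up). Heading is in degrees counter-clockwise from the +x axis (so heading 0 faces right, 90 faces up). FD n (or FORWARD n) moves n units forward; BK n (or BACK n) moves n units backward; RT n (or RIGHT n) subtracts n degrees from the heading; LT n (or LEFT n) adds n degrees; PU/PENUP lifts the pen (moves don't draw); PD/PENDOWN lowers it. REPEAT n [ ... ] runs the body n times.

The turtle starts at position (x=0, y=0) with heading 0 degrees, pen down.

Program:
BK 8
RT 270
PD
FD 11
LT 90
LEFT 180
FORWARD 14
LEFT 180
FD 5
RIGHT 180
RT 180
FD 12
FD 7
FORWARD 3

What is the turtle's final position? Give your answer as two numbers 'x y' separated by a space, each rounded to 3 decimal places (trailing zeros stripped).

Executing turtle program step by step:
Start: pos=(0,0), heading=0, pen down
BK 8: (0,0) -> (-8,0) [heading=0, draw]
RT 270: heading 0 -> 90
PD: pen down
FD 11: (-8,0) -> (-8,11) [heading=90, draw]
LT 90: heading 90 -> 180
LT 180: heading 180 -> 0
FD 14: (-8,11) -> (6,11) [heading=0, draw]
LT 180: heading 0 -> 180
FD 5: (6,11) -> (1,11) [heading=180, draw]
RT 180: heading 180 -> 0
RT 180: heading 0 -> 180
FD 12: (1,11) -> (-11,11) [heading=180, draw]
FD 7: (-11,11) -> (-18,11) [heading=180, draw]
FD 3: (-18,11) -> (-21,11) [heading=180, draw]
Final: pos=(-21,11), heading=180, 7 segment(s) drawn

Answer: -21 11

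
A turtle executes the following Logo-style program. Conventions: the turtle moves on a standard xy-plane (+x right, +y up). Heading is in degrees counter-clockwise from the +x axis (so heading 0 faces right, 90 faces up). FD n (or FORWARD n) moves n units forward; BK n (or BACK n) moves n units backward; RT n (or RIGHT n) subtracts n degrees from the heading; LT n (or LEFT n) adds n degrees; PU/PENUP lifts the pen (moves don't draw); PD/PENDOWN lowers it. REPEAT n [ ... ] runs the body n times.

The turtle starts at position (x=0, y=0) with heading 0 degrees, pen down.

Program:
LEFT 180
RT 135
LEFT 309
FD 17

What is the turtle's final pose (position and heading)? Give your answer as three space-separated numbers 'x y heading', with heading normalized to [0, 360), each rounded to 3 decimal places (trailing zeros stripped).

Executing turtle program step by step:
Start: pos=(0,0), heading=0, pen down
LT 180: heading 0 -> 180
RT 135: heading 180 -> 45
LT 309: heading 45 -> 354
FD 17: (0,0) -> (16.907,-1.777) [heading=354, draw]
Final: pos=(16.907,-1.777), heading=354, 1 segment(s) drawn

Answer: 16.907 -1.777 354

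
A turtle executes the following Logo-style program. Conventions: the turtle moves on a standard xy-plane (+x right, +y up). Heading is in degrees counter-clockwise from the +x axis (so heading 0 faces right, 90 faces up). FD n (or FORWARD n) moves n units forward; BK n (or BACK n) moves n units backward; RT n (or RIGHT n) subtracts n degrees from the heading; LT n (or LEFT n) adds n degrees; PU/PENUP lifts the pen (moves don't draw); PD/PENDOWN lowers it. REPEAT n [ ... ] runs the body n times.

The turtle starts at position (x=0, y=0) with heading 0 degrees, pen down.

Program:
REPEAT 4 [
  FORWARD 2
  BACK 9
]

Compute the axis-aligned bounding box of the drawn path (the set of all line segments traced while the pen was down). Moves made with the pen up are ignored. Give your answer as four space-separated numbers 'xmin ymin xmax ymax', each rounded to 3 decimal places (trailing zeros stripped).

Answer: -28 0 2 0

Derivation:
Executing turtle program step by step:
Start: pos=(0,0), heading=0, pen down
REPEAT 4 [
  -- iteration 1/4 --
  FD 2: (0,0) -> (2,0) [heading=0, draw]
  BK 9: (2,0) -> (-7,0) [heading=0, draw]
  -- iteration 2/4 --
  FD 2: (-7,0) -> (-5,0) [heading=0, draw]
  BK 9: (-5,0) -> (-14,0) [heading=0, draw]
  -- iteration 3/4 --
  FD 2: (-14,0) -> (-12,0) [heading=0, draw]
  BK 9: (-12,0) -> (-21,0) [heading=0, draw]
  -- iteration 4/4 --
  FD 2: (-21,0) -> (-19,0) [heading=0, draw]
  BK 9: (-19,0) -> (-28,0) [heading=0, draw]
]
Final: pos=(-28,0), heading=0, 8 segment(s) drawn

Segment endpoints: x in {-28, -21, -19, -14, -12, -7, -5, 0, 2}, y in {0}
xmin=-28, ymin=0, xmax=2, ymax=0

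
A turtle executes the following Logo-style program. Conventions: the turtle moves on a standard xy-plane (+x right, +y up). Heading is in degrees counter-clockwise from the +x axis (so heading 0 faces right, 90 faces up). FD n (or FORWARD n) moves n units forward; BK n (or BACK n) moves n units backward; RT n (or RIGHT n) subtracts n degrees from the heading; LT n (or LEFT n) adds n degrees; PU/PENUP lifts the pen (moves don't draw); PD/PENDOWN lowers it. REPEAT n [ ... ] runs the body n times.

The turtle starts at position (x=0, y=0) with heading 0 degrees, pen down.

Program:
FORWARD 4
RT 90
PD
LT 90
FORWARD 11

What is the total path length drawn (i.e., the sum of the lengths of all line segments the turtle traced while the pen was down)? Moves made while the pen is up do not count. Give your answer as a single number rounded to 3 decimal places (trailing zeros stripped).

Executing turtle program step by step:
Start: pos=(0,0), heading=0, pen down
FD 4: (0,0) -> (4,0) [heading=0, draw]
RT 90: heading 0 -> 270
PD: pen down
LT 90: heading 270 -> 0
FD 11: (4,0) -> (15,0) [heading=0, draw]
Final: pos=(15,0), heading=0, 2 segment(s) drawn

Segment lengths:
  seg 1: (0,0) -> (4,0), length = 4
  seg 2: (4,0) -> (15,0), length = 11
Total = 15

Answer: 15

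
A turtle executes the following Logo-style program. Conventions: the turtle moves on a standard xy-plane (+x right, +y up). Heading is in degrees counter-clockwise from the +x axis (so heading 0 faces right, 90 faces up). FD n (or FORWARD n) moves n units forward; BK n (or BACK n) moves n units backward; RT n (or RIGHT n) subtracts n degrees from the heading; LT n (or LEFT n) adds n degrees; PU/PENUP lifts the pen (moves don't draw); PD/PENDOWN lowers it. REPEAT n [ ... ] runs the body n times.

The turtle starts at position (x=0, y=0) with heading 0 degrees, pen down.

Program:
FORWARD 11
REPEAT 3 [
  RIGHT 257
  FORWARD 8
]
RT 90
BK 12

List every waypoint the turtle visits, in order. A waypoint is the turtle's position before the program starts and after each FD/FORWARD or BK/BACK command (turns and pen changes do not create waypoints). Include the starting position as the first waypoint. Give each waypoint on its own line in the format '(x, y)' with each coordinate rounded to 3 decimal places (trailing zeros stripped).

Executing turtle program step by step:
Start: pos=(0,0), heading=0, pen down
FD 11: (0,0) -> (11,0) [heading=0, draw]
REPEAT 3 [
  -- iteration 1/3 --
  RT 257: heading 0 -> 103
  FD 8: (11,0) -> (9.2,7.795) [heading=103, draw]
  -- iteration 2/3 --
  RT 257: heading 103 -> 206
  FD 8: (9.2,7.795) -> (2.01,4.288) [heading=206, draw]
  -- iteration 3/3 --
  RT 257: heading 206 -> 309
  FD 8: (2.01,4.288) -> (7.045,-1.929) [heading=309, draw]
]
RT 90: heading 309 -> 219
BK 12: (7.045,-1.929) -> (16.37,5.623) [heading=219, draw]
Final: pos=(16.37,5.623), heading=219, 5 segment(s) drawn
Waypoints (6 total):
(0, 0)
(11, 0)
(9.2, 7.795)
(2.01, 4.288)
(7.045, -1.929)
(16.37, 5.623)

Answer: (0, 0)
(11, 0)
(9.2, 7.795)
(2.01, 4.288)
(7.045, -1.929)
(16.37, 5.623)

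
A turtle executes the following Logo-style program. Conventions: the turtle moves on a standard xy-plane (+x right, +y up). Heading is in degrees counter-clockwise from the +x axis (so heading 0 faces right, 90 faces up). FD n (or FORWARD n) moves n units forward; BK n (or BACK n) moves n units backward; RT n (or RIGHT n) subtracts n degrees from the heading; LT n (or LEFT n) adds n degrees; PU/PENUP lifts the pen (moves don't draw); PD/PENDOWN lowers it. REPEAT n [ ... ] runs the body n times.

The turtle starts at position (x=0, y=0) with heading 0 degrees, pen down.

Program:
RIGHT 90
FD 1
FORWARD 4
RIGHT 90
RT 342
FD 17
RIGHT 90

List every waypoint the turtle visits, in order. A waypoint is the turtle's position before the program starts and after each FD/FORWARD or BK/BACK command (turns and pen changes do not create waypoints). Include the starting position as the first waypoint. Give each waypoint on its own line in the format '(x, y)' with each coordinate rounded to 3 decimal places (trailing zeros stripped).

Executing turtle program step by step:
Start: pos=(0,0), heading=0, pen down
RT 90: heading 0 -> 270
FD 1: (0,0) -> (0,-1) [heading=270, draw]
FD 4: (0,-1) -> (0,-5) [heading=270, draw]
RT 90: heading 270 -> 180
RT 342: heading 180 -> 198
FD 17: (0,-5) -> (-16.168,-10.253) [heading=198, draw]
RT 90: heading 198 -> 108
Final: pos=(-16.168,-10.253), heading=108, 3 segment(s) drawn
Waypoints (4 total):
(0, 0)
(0, -1)
(0, -5)
(-16.168, -10.253)

Answer: (0, 0)
(0, -1)
(0, -5)
(-16.168, -10.253)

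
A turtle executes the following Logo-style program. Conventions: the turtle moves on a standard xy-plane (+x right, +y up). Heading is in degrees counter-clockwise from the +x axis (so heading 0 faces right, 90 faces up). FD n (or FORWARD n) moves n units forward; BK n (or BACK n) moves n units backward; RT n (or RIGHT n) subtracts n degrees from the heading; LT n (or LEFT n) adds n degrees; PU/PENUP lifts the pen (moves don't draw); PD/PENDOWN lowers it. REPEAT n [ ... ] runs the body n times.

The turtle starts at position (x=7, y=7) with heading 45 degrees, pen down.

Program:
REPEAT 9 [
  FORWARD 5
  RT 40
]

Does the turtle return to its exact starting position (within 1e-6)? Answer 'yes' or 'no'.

Executing turtle program step by step:
Start: pos=(7,7), heading=45, pen down
REPEAT 9 [
  -- iteration 1/9 --
  FD 5: (7,7) -> (10.536,10.536) [heading=45, draw]
  RT 40: heading 45 -> 5
  -- iteration 2/9 --
  FD 5: (10.536,10.536) -> (15.517,10.971) [heading=5, draw]
  RT 40: heading 5 -> 325
  -- iteration 3/9 --
  FD 5: (15.517,10.971) -> (19.612,8.103) [heading=325, draw]
  RT 40: heading 325 -> 285
  -- iteration 4/9 --
  FD 5: (19.612,8.103) -> (20.906,3.274) [heading=285, draw]
  RT 40: heading 285 -> 245
  -- iteration 5/9 --
  FD 5: (20.906,3.274) -> (18.793,-1.258) [heading=245, draw]
  RT 40: heading 245 -> 205
  -- iteration 6/9 --
  FD 5: (18.793,-1.258) -> (14.262,-3.371) [heading=205, draw]
  RT 40: heading 205 -> 165
  -- iteration 7/9 --
  FD 5: (14.262,-3.371) -> (9.432,-2.077) [heading=165, draw]
  RT 40: heading 165 -> 125
  -- iteration 8/9 --
  FD 5: (9.432,-2.077) -> (6.564,2.019) [heading=125, draw]
  RT 40: heading 125 -> 85
  -- iteration 9/9 --
  FD 5: (6.564,2.019) -> (7,7) [heading=85, draw]
  RT 40: heading 85 -> 45
]
Final: pos=(7,7), heading=45, 9 segment(s) drawn

Start position: (7, 7)
Final position: (7, 7)
Distance = 0; < 1e-6 -> CLOSED

Answer: yes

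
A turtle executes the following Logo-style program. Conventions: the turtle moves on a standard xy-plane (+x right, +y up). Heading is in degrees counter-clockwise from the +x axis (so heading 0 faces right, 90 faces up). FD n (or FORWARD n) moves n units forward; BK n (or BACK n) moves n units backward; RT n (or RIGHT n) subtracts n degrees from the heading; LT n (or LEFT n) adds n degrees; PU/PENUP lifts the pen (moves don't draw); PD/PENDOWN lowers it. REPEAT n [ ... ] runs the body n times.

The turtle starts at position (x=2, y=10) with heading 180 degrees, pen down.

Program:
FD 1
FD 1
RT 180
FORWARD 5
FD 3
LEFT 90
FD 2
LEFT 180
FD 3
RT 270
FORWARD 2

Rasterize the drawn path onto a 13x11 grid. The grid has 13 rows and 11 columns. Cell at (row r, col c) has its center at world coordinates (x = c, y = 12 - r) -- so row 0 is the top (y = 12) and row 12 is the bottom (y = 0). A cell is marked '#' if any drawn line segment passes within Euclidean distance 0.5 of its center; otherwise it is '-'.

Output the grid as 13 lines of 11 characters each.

Segment 0: (2,10) -> (1,10)
Segment 1: (1,10) -> (0,10)
Segment 2: (0,10) -> (5,10)
Segment 3: (5,10) -> (8,10)
Segment 4: (8,10) -> (8,12)
Segment 5: (8,12) -> (8,9)
Segment 6: (8,9) -> (10,9)

Answer: --------#--
--------#--
#########--
--------###
-----------
-----------
-----------
-----------
-----------
-----------
-----------
-----------
-----------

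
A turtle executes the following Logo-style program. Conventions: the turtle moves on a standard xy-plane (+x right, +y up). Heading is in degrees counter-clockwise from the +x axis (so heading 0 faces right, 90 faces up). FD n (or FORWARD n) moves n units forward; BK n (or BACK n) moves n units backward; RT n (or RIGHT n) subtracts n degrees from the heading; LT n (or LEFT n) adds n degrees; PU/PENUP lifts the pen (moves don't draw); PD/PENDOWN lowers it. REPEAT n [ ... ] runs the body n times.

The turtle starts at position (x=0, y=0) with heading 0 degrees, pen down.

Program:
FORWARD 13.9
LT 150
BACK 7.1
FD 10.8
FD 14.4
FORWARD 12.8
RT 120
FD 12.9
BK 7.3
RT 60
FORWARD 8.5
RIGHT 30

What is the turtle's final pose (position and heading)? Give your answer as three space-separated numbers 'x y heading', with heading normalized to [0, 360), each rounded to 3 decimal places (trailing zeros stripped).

Executing turtle program step by step:
Start: pos=(0,0), heading=0, pen down
FD 13.9: (0,0) -> (13.9,0) [heading=0, draw]
LT 150: heading 0 -> 150
BK 7.1: (13.9,0) -> (20.049,-3.55) [heading=150, draw]
FD 10.8: (20.049,-3.55) -> (10.696,1.85) [heading=150, draw]
FD 14.4: (10.696,1.85) -> (-1.775,9.05) [heading=150, draw]
FD 12.8: (-1.775,9.05) -> (-12.86,15.45) [heading=150, draw]
RT 120: heading 150 -> 30
FD 12.9: (-12.86,15.45) -> (-1.688,21.9) [heading=30, draw]
BK 7.3: (-1.688,21.9) -> (-8.01,18.25) [heading=30, draw]
RT 60: heading 30 -> 330
FD 8.5: (-8.01,18.25) -> (-0.649,14) [heading=330, draw]
RT 30: heading 330 -> 300
Final: pos=(-0.649,14), heading=300, 8 segment(s) drawn

Answer: -0.649 14 300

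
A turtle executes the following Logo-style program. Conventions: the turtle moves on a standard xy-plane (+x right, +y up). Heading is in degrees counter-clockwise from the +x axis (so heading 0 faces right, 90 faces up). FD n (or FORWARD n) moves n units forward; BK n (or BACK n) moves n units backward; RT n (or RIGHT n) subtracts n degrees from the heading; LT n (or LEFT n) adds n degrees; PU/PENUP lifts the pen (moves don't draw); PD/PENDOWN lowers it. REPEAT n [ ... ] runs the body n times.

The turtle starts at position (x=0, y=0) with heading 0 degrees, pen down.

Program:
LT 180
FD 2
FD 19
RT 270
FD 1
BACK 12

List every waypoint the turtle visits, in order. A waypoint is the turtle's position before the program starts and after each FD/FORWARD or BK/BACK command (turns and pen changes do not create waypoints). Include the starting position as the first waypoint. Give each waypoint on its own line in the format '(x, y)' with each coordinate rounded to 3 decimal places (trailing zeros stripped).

Answer: (0, 0)
(-2, 0)
(-21, 0)
(-21, -1)
(-21, 11)

Derivation:
Executing turtle program step by step:
Start: pos=(0,0), heading=0, pen down
LT 180: heading 0 -> 180
FD 2: (0,0) -> (-2,0) [heading=180, draw]
FD 19: (-2,0) -> (-21,0) [heading=180, draw]
RT 270: heading 180 -> 270
FD 1: (-21,0) -> (-21,-1) [heading=270, draw]
BK 12: (-21,-1) -> (-21,11) [heading=270, draw]
Final: pos=(-21,11), heading=270, 4 segment(s) drawn
Waypoints (5 total):
(0, 0)
(-2, 0)
(-21, 0)
(-21, -1)
(-21, 11)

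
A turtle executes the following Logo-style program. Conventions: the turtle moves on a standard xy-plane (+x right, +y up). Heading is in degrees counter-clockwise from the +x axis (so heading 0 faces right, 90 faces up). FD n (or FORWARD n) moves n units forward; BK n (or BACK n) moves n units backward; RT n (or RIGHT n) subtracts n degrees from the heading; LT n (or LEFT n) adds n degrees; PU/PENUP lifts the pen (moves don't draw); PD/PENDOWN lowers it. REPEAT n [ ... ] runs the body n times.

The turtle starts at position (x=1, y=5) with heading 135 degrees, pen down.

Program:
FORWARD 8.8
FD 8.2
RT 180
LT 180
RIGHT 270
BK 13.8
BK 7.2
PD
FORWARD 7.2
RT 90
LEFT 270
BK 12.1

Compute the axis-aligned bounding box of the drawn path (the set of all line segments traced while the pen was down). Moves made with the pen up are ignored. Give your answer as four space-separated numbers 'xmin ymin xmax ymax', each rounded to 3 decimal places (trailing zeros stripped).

Answer: -11.021 5 3.828 31.87

Derivation:
Executing turtle program step by step:
Start: pos=(1,5), heading=135, pen down
FD 8.8: (1,5) -> (-5.223,11.223) [heading=135, draw]
FD 8.2: (-5.223,11.223) -> (-11.021,17.021) [heading=135, draw]
RT 180: heading 135 -> 315
LT 180: heading 315 -> 135
RT 270: heading 135 -> 225
BK 13.8: (-11.021,17.021) -> (-1.263,26.779) [heading=225, draw]
BK 7.2: (-1.263,26.779) -> (3.828,31.87) [heading=225, draw]
PD: pen down
FD 7.2: (3.828,31.87) -> (-1.263,26.779) [heading=225, draw]
RT 90: heading 225 -> 135
LT 270: heading 135 -> 45
BK 12.1: (-1.263,26.779) -> (-9.819,18.223) [heading=45, draw]
Final: pos=(-9.819,18.223), heading=45, 6 segment(s) drawn

Segment endpoints: x in {-11.021, -9.819, -5.223, -1.263, 1, 3.828}, y in {5, 11.223, 17.021, 18.223, 26.779, 31.87}
xmin=-11.021, ymin=5, xmax=3.828, ymax=31.87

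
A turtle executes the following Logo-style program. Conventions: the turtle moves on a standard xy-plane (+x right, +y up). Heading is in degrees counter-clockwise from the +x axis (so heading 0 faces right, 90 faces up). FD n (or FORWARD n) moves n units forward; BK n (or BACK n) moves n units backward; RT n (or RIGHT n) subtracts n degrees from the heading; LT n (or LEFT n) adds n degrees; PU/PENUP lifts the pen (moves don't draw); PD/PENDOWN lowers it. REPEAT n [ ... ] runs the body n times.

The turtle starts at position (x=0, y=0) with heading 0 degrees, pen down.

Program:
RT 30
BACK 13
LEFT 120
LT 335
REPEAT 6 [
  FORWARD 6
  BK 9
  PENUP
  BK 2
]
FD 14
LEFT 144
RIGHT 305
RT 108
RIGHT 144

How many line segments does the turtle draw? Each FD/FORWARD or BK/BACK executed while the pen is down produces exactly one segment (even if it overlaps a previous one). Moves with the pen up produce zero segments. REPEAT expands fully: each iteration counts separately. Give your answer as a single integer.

Answer: 3

Derivation:
Executing turtle program step by step:
Start: pos=(0,0), heading=0, pen down
RT 30: heading 0 -> 330
BK 13: (0,0) -> (-11.258,6.5) [heading=330, draw]
LT 120: heading 330 -> 90
LT 335: heading 90 -> 65
REPEAT 6 [
  -- iteration 1/6 --
  FD 6: (-11.258,6.5) -> (-8.723,11.938) [heading=65, draw]
  BK 9: (-8.723,11.938) -> (-12.526,3.781) [heading=65, draw]
  PU: pen up
  BK 2: (-12.526,3.781) -> (-13.371,1.968) [heading=65, move]
  -- iteration 2/6 --
  FD 6: (-13.371,1.968) -> (-10.836,7.406) [heading=65, move]
  BK 9: (-10.836,7.406) -> (-14.639,-0.75) [heading=65, move]
  PU: pen up
  BK 2: (-14.639,-0.75) -> (-15.485,-2.563) [heading=65, move]
  -- iteration 3/6 --
  FD 6: (-15.485,-2.563) -> (-12.949,2.875) [heading=65, move]
  BK 9: (-12.949,2.875) -> (-16.752,-5.282) [heading=65, move]
  PU: pen up
  BK 2: (-16.752,-5.282) -> (-17.598,-7.095) [heading=65, move]
  -- iteration 4/6 --
  FD 6: (-17.598,-7.095) -> (-15.062,-1.657) [heading=65, move]
  BK 9: (-15.062,-1.657) -> (-18.865,-9.814) [heading=65, move]
  PU: pen up
  BK 2: (-18.865,-9.814) -> (-19.711,-11.626) [heading=65, move]
  -- iteration 5/6 --
  FD 6: (-19.711,-11.626) -> (-17.175,-6.188) [heading=65, move]
  BK 9: (-17.175,-6.188) -> (-20.979,-14.345) [heading=65, move]
  PU: pen up
  BK 2: (-20.979,-14.345) -> (-21.824,-16.158) [heading=65, move]
  -- iteration 6/6 --
  FD 6: (-21.824,-16.158) -> (-19.288,-10.72) [heading=65, move]
  BK 9: (-19.288,-10.72) -> (-23.092,-18.877) [heading=65, move]
  PU: pen up
  BK 2: (-23.092,-18.877) -> (-23.937,-20.689) [heading=65, move]
]
FD 14: (-23.937,-20.689) -> (-18.02,-8.001) [heading=65, move]
LT 144: heading 65 -> 209
RT 305: heading 209 -> 264
RT 108: heading 264 -> 156
RT 144: heading 156 -> 12
Final: pos=(-18.02,-8.001), heading=12, 3 segment(s) drawn
Segments drawn: 3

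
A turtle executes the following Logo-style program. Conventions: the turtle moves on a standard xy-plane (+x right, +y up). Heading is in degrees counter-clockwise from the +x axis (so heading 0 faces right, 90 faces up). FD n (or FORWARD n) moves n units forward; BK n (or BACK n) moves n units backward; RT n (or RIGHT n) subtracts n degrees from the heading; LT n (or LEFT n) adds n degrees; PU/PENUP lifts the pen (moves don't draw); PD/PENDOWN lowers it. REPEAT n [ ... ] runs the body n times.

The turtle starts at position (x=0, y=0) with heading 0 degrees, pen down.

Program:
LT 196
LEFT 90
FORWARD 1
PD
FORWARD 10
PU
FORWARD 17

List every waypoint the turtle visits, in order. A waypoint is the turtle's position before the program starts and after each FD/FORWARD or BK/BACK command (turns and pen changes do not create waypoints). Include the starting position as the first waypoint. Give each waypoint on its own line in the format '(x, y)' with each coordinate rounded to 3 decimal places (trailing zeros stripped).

Executing turtle program step by step:
Start: pos=(0,0), heading=0, pen down
LT 196: heading 0 -> 196
LT 90: heading 196 -> 286
FD 1: (0,0) -> (0.276,-0.961) [heading=286, draw]
PD: pen down
FD 10: (0.276,-0.961) -> (3.032,-10.574) [heading=286, draw]
PU: pen up
FD 17: (3.032,-10.574) -> (7.718,-26.915) [heading=286, move]
Final: pos=(7.718,-26.915), heading=286, 2 segment(s) drawn
Waypoints (4 total):
(0, 0)
(0.276, -0.961)
(3.032, -10.574)
(7.718, -26.915)

Answer: (0, 0)
(0.276, -0.961)
(3.032, -10.574)
(7.718, -26.915)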